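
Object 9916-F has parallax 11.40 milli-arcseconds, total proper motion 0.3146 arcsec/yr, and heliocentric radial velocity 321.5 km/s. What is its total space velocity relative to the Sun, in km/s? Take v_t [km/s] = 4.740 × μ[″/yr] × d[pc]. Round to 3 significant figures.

347 km/s

d = 1/p = 1/0.01140″ = 87.719 pc.
v_t = 4.740 μ d = 4.740 × 0.3146 × 87.719 = 130.81 km/s.
v = √(v_r² + v_t²) = √(321.5² + 130.81²) = √120474 = 347.09 km/s.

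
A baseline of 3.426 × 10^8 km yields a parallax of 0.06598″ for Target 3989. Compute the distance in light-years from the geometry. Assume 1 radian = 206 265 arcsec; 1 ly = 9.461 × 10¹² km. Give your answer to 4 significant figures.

113.2 ly

θ = 0.06598″ = 0.06598/206265 = 3.1988 × 10^-7 rad.
d = B/θ = (3.426 × 10^8) / (3.1988 × 10^-7) = 1.0710 × 10^15 km = (1.0710 × 10^15) / (9.461 × 10^12) ly = 113.2 ly.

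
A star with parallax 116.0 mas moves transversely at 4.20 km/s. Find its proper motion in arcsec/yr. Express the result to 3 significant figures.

d = 1/p = 1/0.1160″ = 8.6207 pc.
μ = v_t / (4.74 d) = 4.20 / (4.74 × 8.6207) = 4.20 / 40.862 = 0.10278 ″/yr.

0.103 arcsec/yr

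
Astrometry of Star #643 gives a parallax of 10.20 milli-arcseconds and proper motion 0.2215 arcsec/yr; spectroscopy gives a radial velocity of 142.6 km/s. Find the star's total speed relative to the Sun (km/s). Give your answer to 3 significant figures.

176 km/s

d = 1/p = 1/0.01020″ = 98.039 pc.
v_t = 4.740 μ d = 4.740 × 0.2215 × 98.039 = 102.93 km/s.
v = √(v_r² + v_t²) = √(142.6² + 102.93²) = √30929.3 = 175.87 km/s.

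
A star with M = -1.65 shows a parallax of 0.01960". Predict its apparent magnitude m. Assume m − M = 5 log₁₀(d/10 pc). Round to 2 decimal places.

d = 1/p = 1/0.01960″ = 51.02 pc.
m − M = 5 log₁₀ d − 5 = 5 log₁₀(51.02) − 5 = 8.5387 − 5 = 3.5387.
m = M + (m − M) = -1.65 + 3.5387 = 1.89.

m = 1.89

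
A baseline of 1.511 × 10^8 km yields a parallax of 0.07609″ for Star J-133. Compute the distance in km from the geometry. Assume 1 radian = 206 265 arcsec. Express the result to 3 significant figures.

θ = 0.07609″ = 0.07609/206265 = 3.6889 × 10^-7 rad.
d = B/θ = (1.511 × 10^8) / (3.6889 × 10^-7) = 4.0961 × 10^14 km.

4.10 × 10^14 km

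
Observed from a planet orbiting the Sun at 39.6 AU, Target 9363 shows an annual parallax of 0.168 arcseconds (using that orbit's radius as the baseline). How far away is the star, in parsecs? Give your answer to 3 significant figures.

With baseline B (in AU) and parallax p (in arcsec), d = B/p parsecs.
d = 39.6 / 0.168 = 235.71 pc.

236 pc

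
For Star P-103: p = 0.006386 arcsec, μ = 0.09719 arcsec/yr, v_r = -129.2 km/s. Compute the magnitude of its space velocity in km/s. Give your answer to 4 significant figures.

d = 1/p = 1/0.006386″ = 156.59 pc.
v_t = 4.740 μ d = 4.740 × 0.09719 × 156.59 = 72.138 km/s.
v = √(v_r² + v_t²) = √((-129.2)² + 72.138²) = √21896.5 = 147.97 km/s.

148.0 km/s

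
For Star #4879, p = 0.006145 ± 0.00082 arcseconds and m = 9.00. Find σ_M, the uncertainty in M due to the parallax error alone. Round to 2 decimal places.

σ_M = 0.29 mag

M = m − 5 log₁₀ d + 5 = m + 5 log₁₀ p + 5, so ∂M/∂p = 5/(p ln 10).
σ_M = (5/ln 10) · (σ_p/p) = 2.1715 × 0.00082/0.006145 = 2.1715 × 0.13344 = 0.28976.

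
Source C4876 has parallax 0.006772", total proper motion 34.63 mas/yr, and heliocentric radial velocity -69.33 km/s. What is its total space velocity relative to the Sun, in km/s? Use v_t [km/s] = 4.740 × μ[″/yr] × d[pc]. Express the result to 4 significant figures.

d = 1/p = 1/0.006772″ = 147.67 pc.
μ = 34.63 mas/yr = 0.03463 ″/yr.
v_t = 4.740 μ d = 4.740 × 0.03463 × 147.67 = 24.239 km/s.
v = √(v_r² + v_t²) = √((-69.33)² + 24.239²) = √5394.18 = 73.445 km/s.

73.45 km/s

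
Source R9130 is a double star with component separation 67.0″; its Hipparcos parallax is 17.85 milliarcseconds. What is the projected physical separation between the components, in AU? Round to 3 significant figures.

d = 1/p = 1/0.01785″ = 56.022 pc.
At distance d (pc), an angle of θ arcsec spans θ·d AU: s = 67.0 × 56.022 = 3753.5 AU.

3750 AU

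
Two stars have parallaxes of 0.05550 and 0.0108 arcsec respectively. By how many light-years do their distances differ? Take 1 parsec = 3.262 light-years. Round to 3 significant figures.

d_A = 1/0.05550″ = 18.018 pc; d_B = 1/0.01080″ = 92.593 pc.
|d_B − d_A| = |92.593 − 18.018| = 74.575 pc = 74.575 × 3.262 ly = 243.26 ly.

243 ly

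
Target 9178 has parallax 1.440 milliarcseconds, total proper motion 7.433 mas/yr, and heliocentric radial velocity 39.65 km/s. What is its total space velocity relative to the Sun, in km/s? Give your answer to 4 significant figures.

46.59 km/s

d = 1/p = 1/0.001440″ = 694.44 pc.
μ = 7.433 mas/yr = 0.007433 ″/yr.
v_t = 4.740 μ d = 4.740 × 0.007433 × 694.44 = 24.467 km/s.
v = √(v_r² + v_t²) = √(39.65² + 24.467²) = √2170.76 = 46.591 km/s.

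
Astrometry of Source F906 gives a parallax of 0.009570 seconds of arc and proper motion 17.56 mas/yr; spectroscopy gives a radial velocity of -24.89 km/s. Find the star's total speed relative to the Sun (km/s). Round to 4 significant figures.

d = 1/p = 1/0.009570″ = 104.49 pc.
μ = 17.56 mas/yr = 0.01756 ″/yr.
v_t = 4.740 μ d = 4.740 × 0.01756 × 104.49 = 8.6972 km/s.
v = √(v_r² + v_t²) = √((-24.89)² + 8.6972²) = √695.153 = 26.366 km/s.

26.37 km/s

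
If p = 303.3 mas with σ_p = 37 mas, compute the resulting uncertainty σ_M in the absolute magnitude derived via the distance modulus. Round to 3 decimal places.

σ_M = 0.265 mag

M = m − 5 log₁₀ d + 5 = m + 5 log₁₀ p + 5, so ∂M/∂p = 5/(p ln 10).
σ_M = (5/ln 10) · (σ_p/p) = 2.1715 × 37/303.3 = 2.1715 × 0.12199 = 0.2649.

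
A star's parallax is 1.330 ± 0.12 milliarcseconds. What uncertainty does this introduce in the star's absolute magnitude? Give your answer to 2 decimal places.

σ_M = 0.20 mag

M = m − 5 log₁₀ d + 5 = m + 5 log₁₀ p + 5, so ∂M/∂p = 5/(p ln 10).
σ_M = (5/ln 10) · (σ_p/p) = 2.1715 × 0.12/1.330 = 2.1715 × 0.090226 = 0.19593.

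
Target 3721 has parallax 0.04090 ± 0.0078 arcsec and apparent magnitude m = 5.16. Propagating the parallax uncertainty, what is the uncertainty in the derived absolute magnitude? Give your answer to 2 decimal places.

σ_M = 0.41 mag

M = m − 5 log₁₀ d + 5 = m + 5 log₁₀ p + 5, so ∂M/∂p = 5/(p ln 10).
σ_M = (5/ln 10) · (σ_p/p) = 2.1715 × 0.0078/0.04090 = 2.1715 × 0.19071 = 0.41413.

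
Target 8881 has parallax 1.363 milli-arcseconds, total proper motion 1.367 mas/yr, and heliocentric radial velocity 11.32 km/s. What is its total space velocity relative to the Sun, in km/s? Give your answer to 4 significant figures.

d = 1/p = 1/0.001363″ = 733.68 pc.
μ = 1.367 mas/yr = 0.001367 ″/yr.
v_t = 4.740 μ d = 4.740 × 0.001367 × 733.68 = 4.7539 km/s.
v = √(v_r² + v_t²) = √(11.32² + 4.7539²) = √150.742 = 12.278 km/s.

12.28 km/s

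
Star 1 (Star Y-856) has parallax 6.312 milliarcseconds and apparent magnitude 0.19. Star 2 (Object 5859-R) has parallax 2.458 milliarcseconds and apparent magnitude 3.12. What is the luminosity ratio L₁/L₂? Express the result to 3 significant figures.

L₁/L₂ = 2.25

d₁ = 1/p₁ = 1/0.006312″ = 158.43 pc; d₂ = 1/p₂ = 1/0.002458″ = 406.83 pc.
M₁ = m₁ − 5 log₁₀ d₁ + 5 = 0.19 − 10.9992 + 5 = -5.8092.
M₂ = 3.12 − 13.0471 + 5 = -4.9271.
L₁/L₂ = 10^(0.4(M₂ − M₁)) = 10^(0.4 × 0.8821) = 10^0.35284 = 2.2534.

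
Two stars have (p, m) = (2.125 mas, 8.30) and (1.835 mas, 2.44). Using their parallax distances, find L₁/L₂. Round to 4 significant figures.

L₁/L₂ = 0.003377

d₁ = 1/p₁ = 1/0.002125″ = 470.59 pc; d₂ = 1/p₂ = 1/0.001835″ = 544.96 pc.
M₁ = m₁ − 5 log₁₀ d₁ + 5 = 8.30 − 13.3632 + 5 = -0.0632.
M₂ = 2.44 − 13.6818 + 5 = -6.2418.
L₁/L₂ = 10^(0.4(M₂ − M₁)) = 10^(0.4 × (-6.1786)) = 10^(-2.47144) = 0.0033772.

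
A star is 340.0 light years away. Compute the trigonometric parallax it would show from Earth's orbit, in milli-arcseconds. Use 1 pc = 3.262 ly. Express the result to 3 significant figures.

d = 340.0 ly ÷ 3.262 = 104.23 pc.
p = 1/d = 1/104.23 = 0.0095942 arcsec.
= 0.0095942 × 1000 = 9.5942 mas.

9.59 mas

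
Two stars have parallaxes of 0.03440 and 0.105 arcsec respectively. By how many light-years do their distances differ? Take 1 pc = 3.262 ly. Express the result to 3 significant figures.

63.8 ly

d_A = 1/0.03440″ = 29.07 pc; d_B = 1/0.1050″ = 9.5238 pc.
|d_B − d_A| = |9.5238 − 29.07| = 19.546 pc = 19.546 × 3.262 ly = 63.759 ly.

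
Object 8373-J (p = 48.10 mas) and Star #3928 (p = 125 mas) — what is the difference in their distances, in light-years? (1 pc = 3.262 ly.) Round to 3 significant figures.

41.7 ly

d_A = 1/0.04810″ = 20.79 pc; d_B = 1/0.1250″ = 8 pc.
|d_B − d_A| = |8 − 20.79| = 12.79 pc = 12.79 × 3.262 ly = 41.721 ly.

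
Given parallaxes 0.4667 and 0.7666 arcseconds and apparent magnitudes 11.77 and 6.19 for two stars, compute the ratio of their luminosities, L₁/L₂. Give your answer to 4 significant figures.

d₁ = 1/p₁ = 1/0.4667″ = 2.1427 pc; d₂ = 1/p₂ = 1/0.7666″ = 1.3045 pc.
M₁ = m₁ − 5 log₁₀ d₁ + 5 = 11.77 − 1.6548 + 5 = 15.1152.
M₂ = 6.19 − 0.5772 + 5 = 10.6128.
L₁/L₂ = 10^(0.4(M₂ − M₁)) = 10^(0.4 × (-4.5024)) = 10^(-1.80096) = 0.015814.

L₁/L₂ = 0.01581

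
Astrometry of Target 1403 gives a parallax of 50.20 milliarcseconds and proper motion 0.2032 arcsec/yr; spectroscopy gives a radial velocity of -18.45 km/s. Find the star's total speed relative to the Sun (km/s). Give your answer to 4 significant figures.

d = 1/p = 1/0.05020″ = 19.92 pc.
v_t = 4.740 μ d = 4.740 × 0.2032 × 19.92 = 19.186 km/s.
v = √(v_r² + v_t²) = √((-18.45)² + 19.186²) = √708.505 = 26.618 km/s.

26.62 km/s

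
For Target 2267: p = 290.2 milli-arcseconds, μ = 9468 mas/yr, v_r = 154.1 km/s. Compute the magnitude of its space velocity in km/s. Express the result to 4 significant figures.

d = 1/p = 1/0.2902″ = 3.4459 pc.
μ = 9468 mas/yr = 9.468 ″/yr.
v_t = 4.740 μ d = 4.740 × 9.468 × 3.4459 = 154.65 km/s.
v = √(v_r² + v_t²) = √(154.1² + 154.65²) = √47663.4 = 218.32 km/s.

218.3 km/s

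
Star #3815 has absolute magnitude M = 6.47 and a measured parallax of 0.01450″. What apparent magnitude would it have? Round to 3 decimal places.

d = 1/p = 1/0.01450″ = 68.966 pc.
m − M = 5 log₁₀ d − 5 = 5 log₁₀(68.966) − 5 = 9.1932 − 5 = 4.1932.
m = M + (m − M) = 6.47 + 4.1932 = 10.663.

m = 10.663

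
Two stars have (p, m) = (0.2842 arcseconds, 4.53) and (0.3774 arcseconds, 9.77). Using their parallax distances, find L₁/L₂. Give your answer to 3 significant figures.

L₁/L₂ = 220

d₁ = 1/p₁ = 1/0.2842″ = 3.5186 pc; d₂ = 1/p₂ = 1/0.3774″ = 2.6497 pc.
M₁ = m₁ − 5 log₁₀ d₁ + 5 = 4.53 − 2.7318 + 5 = 6.7982.
M₂ = 9.77 − 2.1160 + 5 = 12.6540.
L₁/L₂ = 10^(0.4(M₂ − M₁)) = 10^(0.4 × 5.8558) = 10^2.34232 = 219.95.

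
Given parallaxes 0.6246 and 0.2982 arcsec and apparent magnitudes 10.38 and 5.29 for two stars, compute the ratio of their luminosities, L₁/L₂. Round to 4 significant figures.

d₁ = 1/p₁ = 1/0.6246″ = 1.601 pc; d₂ = 1/p₂ = 1/0.2982″ = 3.3535 pc.
M₁ = m₁ − 5 log₁₀ d₁ + 5 = 10.38 − 1.0220 + 5 = 14.3580.
M₂ = 5.29 − 2.6275 + 5 = 7.6625.
L₁/L₂ = 10^(0.4(M₂ − M₁)) = 10^(0.4 × (-6.6955)) = 10^(-2.67820) = 0.002098.

L₁/L₂ = 0.002098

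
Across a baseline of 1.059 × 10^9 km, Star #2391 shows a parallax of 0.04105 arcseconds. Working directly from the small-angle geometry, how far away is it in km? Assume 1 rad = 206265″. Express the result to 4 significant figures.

θ = 0.04105″ = 0.04105/206265 = 1.9902 × 10^-7 rad.
d = B/θ = (1.059 × 10^9) / (1.9902 × 10^-7) = 5.3211 × 10^15 km.

5.321 × 10^15 km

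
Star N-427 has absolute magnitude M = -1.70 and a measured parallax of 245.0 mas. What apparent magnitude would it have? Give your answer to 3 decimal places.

m = -3.646

d = 1/p = 1/0.2450″ = 4.0816 pc.
m − M = 5 log₁₀ d − 5 = 5 log₁₀(4.0816) − 5 = 3.0542 − 5 = -1.9458.
m = M + (m − M) = -1.70 + (-1.9458) = -3.646.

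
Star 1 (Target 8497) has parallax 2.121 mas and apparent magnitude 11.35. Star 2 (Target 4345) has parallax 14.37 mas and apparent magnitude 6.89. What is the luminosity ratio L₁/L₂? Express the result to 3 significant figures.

L₁/L₂ = 0.755

d₁ = 1/p₁ = 1/0.002121″ = 471.48 pc; d₂ = 1/p₂ = 1/0.01437″ = 69.589 pc.
M₁ = m₁ − 5 log₁₀ d₁ + 5 = 11.35 − 13.3673 + 5 = 2.9827.
M₂ = 6.89 − 9.2127 + 5 = 2.6773.
L₁/L₂ = 10^(0.4(M₂ − M₁)) = 10^(0.4 × (-0.3054)) = 10^(-0.12216) = 0.75481.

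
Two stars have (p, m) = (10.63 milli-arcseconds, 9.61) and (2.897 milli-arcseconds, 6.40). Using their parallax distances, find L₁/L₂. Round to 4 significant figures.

d₁ = 1/p₁ = 1/0.01063″ = 94.073 pc; d₂ = 1/p₂ = 1/0.002897″ = 345.18 pc.
M₁ = m₁ − 5 log₁₀ d₁ + 5 = 9.61 − 9.8673 + 5 = 4.7427.
M₂ = 6.40 − 12.6902 + 5 = -1.2902.
L₁/L₂ = 10^(0.4(M₂ − M₁)) = 10^(0.4 × (-6.0329)) = 10^(-2.41316) = 0.0038622.

L₁/L₂ = 0.003862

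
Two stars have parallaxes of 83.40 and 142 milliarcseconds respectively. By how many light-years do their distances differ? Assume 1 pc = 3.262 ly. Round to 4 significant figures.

16.14 ly

d_A = 1/0.08340″ = 11.99 pc; d_B = 1/0.1420″ = 7.0423 pc.
|d_B − d_A| = |7.0423 − 11.99| = 4.9477 pc = 4.9477 × 3.262 ly = 16.139 ly.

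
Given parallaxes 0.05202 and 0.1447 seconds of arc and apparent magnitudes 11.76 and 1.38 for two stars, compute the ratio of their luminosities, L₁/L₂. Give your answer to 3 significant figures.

d₁ = 1/p₁ = 1/0.05202″ = 19.223 pc; d₂ = 1/p₂ = 1/0.1447″ = 6.9109 pc.
M₁ = m₁ − 5 log₁₀ d₁ + 5 = 11.76 − 6.4191 + 5 = 10.3409.
M₂ = 1.38 − 4.1977 + 5 = 2.1823.
L₁/L₂ = 10^(0.4(M₂ − M₁)) = 10^(0.4 × (-8.1586)) = 10^(-3.26344) = 0.00054521.

L₁/L₂ = 0.000545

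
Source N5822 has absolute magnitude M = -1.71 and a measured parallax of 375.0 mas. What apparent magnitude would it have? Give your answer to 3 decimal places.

d = 1/p = 1/0.3750″ = 2.6667 pc.
m − M = 5 log₁₀ d − 5 = 5 log₁₀(2.6667) − 5 = 2.1299 − 5 = -2.8701.
m = M + (m − M) = -1.71 + (-2.8701) = -4.580.

m = -4.580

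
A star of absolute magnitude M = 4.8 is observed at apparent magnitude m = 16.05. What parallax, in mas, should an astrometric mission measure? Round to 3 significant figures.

m − M = 16.05 − 4.8 = 11.25.
d = 10^((m−M)/5 + 1) = 10^3.250 = 1778.3 pc.
p = 1/d = 1/1778.3 = 0.00056233 arcsec = 0.56233 mas.

0.562 mas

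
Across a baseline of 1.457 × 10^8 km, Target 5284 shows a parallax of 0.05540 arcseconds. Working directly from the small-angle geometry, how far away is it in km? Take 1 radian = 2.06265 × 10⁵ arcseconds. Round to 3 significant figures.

5.42 × 10^14 km

θ = 0.05540″ = 0.05540/206265 = 2.6859 × 10^-7 rad.
d = B/θ = (1.457 × 10^8) / (2.6859 × 10^-7) = 5.4246 × 10^14 km.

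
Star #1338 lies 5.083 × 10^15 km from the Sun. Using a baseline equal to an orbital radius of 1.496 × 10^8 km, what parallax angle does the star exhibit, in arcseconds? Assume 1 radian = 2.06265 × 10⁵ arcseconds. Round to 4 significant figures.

0.006071 arcsec

θ ≈ B/d = (1.496 × 10^8) / (5.083 × 10^15) = 2.9431 × 10^-8 rad.
In arcseconds: 2.9431 × 10^-8 × 206265 = 0.0060706″.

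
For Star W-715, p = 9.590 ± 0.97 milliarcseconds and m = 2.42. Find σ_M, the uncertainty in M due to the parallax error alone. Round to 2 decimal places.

σ_M = 0.22 mag

M = m − 5 log₁₀ d + 5 = m + 5 log₁₀ p + 5, so ∂M/∂p = 5/(p ln 10).
σ_M = (5/ln 10) · (σ_p/p) = 2.1715 × 0.97/9.590 = 2.1715 × 0.10115 = 0.21965.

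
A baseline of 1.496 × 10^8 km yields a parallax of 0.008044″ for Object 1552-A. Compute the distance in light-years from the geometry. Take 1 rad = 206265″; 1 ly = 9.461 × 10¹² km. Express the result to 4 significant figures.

405.5 ly

θ = 0.008044″ = 0.008044/206265 = 3.8998 × 10^-8 rad.
d = B/θ = (1.496 × 10^8) / (3.8998 × 10^-8) = 3.8361 × 10^15 km = (3.8361 × 10^15) / (9.461 × 10^12) ly = 405.46 ly.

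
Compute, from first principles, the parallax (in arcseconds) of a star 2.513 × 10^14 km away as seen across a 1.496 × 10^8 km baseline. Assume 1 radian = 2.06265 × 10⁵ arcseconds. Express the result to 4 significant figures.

0.1228 arcsec

θ ≈ B/d = (1.496 × 10^8) / (2.513 × 10^14) = 5.9530 × 10^-7 rad.
In arcseconds: 5.9530 × 10^-7 × 206265 = 0.12279″.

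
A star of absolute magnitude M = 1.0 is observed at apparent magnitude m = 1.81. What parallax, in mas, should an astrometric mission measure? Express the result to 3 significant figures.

68.9 mas

m − M = 1.81 − 1.0 = 0.81.
d = 10^((m−M)/5 + 1) = 10^1.162 = 14.521 pc.
p = 1/d = 1/14.521 = 0.068866 arcsec = 68.866 mas.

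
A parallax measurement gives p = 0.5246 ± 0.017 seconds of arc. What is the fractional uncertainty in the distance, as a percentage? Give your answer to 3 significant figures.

For d = 1/p, |σ_d/d| = |σ_p/p|.
σ_p/p = 0.017 / 0.5246 = 0.032406 = 3.2406%.

3.24%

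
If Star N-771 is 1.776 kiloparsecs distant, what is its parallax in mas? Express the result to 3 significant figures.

d = 1.776 kpc = 1776 pc.
p = 1/d = 1/1776 = 0.00056306 arcsec.
= 0.00056306 × 1000 = 0.56306 mas.

0.563 mas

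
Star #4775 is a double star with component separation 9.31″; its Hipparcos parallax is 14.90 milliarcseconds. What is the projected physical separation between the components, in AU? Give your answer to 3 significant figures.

625 AU

d = 1/p = 1/0.01490″ = 67.114 pc.
At distance d (pc), an angle of θ arcsec spans θ·d AU: s = 9.31 × 67.114 = 624.83 AU.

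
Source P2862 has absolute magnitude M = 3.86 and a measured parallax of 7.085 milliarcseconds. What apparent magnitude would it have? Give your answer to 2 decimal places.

d = 1/p = 1/0.007085″ = 141.14 pc.
m − M = 5 log₁₀ d − 5 = 5 log₁₀(141.14) − 5 = 10.7483 − 5 = 5.7483.
m = M + (m − M) = 3.86 + 5.7483 = 9.61.

m = 9.61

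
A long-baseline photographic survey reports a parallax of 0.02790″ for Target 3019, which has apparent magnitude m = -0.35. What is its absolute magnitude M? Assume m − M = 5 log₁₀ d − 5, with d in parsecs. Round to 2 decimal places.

d = 1/p = 1/0.02790″ = 35.842 pc.
m − M = 5 log₁₀(35.842) − 5 = 7.7720 − 5 = 2.7720.
M = m − (m − M) = -0.35 − 2.7720 = -3.12.

M = -3.12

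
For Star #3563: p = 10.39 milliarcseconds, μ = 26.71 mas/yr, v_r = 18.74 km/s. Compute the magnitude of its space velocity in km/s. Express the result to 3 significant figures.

22.4 km/s

d = 1/p = 1/0.01039″ = 96.246 pc.
μ = 26.71 mas/yr = 0.02671 ″/yr.
v_t = 4.740 μ d = 4.740 × 0.02671 × 96.246 = 12.185 km/s.
v = √(v_r² + v_t²) = √(18.74² + 12.185²) = √499.662 = 22.353 km/s.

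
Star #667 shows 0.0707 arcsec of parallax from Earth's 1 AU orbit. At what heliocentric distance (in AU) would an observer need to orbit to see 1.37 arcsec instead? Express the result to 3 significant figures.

19.4 AU

Parallax scales linearly with baseline: p ∝ B, so B = p_target / p_Earth × 1 AU.
B = 1.37 / 0.0707 = 19.378 AU.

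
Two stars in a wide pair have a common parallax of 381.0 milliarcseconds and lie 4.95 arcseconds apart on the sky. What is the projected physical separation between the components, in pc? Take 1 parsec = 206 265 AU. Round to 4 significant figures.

6.299 × 10^-5 pc

d = 1/p = 1/0.3810″ = 2.6247 pc.
At distance d (pc), an angle of θ arcsec spans θ·d AU: s = 4.95 × 2.6247 = 12.992 AU.
= 12.992 / 206265 = 6.2987 × 10^-5 pc.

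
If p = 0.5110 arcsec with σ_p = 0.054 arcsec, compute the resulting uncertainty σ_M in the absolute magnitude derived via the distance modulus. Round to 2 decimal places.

M = m − 5 log₁₀ d + 5 = m + 5 log₁₀ p + 5, so ∂M/∂p = 5/(p ln 10).
σ_M = (5/ln 10) · (σ_p/p) = 2.1715 × 0.054/0.5110 = 2.1715 × 0.10568 = 0.22948.

σ_M = 0.23 mag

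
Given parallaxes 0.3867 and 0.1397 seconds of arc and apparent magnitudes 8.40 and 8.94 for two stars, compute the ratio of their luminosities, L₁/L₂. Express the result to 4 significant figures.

d₁ = 1/p₁ = 1/0.3867″ = 2.586 pc; d₂ = 1/p₂ = 1/0.1397″ = 7.1582 pc.
M₁ = m₁ − 5 log₁₀ d₁ + 5 = 8.40 − 2.0631 + 5 = 11.3369.
M₂ = 8.94 − 4.2740 + 5 = 9.6660.
L₁/L₂ = 10^(0.4(M₂ − M₁)) = 10^(0.4 × (-1.6709)) = 10^(-0.66836) = 0.21461.

L₁/L₂ = 0.2146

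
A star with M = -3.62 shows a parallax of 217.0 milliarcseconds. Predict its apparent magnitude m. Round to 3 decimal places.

m = -5.302

d = 1/p = 1/0.2170″ = 4.6083 pc.
m − M = 5 log₁₀ d − 5 = 5 log₁₀(4.6083) − 5 = 3.3177 − 5 = -1.6823.
m = M + (m − M) = -3.62 + (-1.6823) = -5.302.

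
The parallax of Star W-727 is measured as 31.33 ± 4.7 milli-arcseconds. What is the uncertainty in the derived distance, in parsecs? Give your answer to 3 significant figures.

4.79 pc

d = 1/p, so σ_d = σ_p / p².
σ_d = 0.00470 / (0.03133)² = 0.00470 / 0.00098157 = 4.7882 pc.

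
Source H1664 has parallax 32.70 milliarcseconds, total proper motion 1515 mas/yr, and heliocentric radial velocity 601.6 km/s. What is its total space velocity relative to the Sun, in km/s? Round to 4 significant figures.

640.4 km/s

d = 1/p = 1/0.03270″ = 30.581 pc.
μ = 1515 mas/yr = 1.515 ″/yr.
v_t = 4.740 μ d = 4.740 × 1.515 × 30.581 = 219.61 km/s.
v = √(v_r² + v_t²) = √(601.6² + 219.61²) = √410151 = 640.43 km/s.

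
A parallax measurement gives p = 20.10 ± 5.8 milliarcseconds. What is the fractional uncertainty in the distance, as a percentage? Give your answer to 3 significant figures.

For d = 1/p, |σ_d/d| = |σ_p/p|.
σ_p/p = 5.8 / 20.10 = 0.28856 = 28.856%.

28.9%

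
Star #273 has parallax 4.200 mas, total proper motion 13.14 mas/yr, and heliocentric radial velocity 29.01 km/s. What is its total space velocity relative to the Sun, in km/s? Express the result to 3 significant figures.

32.6 km/s

d = 1/p = 1/0.004200″ = 238.1 pc.
μ = 13.14 mas/yr = 0.01314 ″/yr.
v_t = 4.740 μ d = 4.740 × 0.01314 × 238.1 = 14.83 km/s.
v = √(v_r² + v_t²) = √(29.01² + 14.83²) = √1061.51 = 32.581 km/s.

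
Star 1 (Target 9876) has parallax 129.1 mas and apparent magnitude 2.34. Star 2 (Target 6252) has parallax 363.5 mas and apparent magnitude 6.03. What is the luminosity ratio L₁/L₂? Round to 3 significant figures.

L₁/L₂ = 237

d₁ = 1/p₁ = 1/0.1291″ = 7.7459 pc; d₂ = 1/p₂ = 1/0.3635″ = 2.751 pc.
M₁ = m₁ − 5 log₁₀ d₁ + 5 = 2.34 − 4.4454 + 5 = 2.8946.
M₂ = 6.03 − 2.1975 + 5 = 8.8325.
L₁/L₂ = 10^(0.4(M₂ − M₁)) = 10^(0.4 × 5.9379) = 10^2.37516 = 237.22.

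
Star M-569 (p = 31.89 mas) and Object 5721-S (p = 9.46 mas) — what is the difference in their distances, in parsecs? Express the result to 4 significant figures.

74.35 pc

d_A = 1/0.03189″ = 31.358 pc; d_B = 1/0.009460″ = 105.71 pc.
|d_B − d_A| = |105.71 − 31.358| = 74.352 pc.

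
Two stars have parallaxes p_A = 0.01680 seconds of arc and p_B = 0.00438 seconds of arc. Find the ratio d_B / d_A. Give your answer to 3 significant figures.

3.84

Since d = 1/p, d_B/d_A = p_A/p_B.
= 0.01680 / 0.00438 = 3.8356.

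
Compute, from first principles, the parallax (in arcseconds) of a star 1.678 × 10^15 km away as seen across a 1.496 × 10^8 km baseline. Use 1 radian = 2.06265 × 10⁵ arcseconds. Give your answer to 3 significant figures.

θ ≈ B/d = (1.496 × 10^8) / (1.678 × 10^15) = 8.9154 × 10^-8 rad.
In arcseconds: 8.9154 × 10^-8 × 206265 = 0.018389″.

0.0184 arcsec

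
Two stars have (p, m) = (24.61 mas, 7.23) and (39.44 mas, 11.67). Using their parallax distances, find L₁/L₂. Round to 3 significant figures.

L₁/L₂ = 153

d₁ = 1/p₁ = 1/0.02461″ = 40.634 pc; d₂ = 1/p₂ = 1/0.03944″ = 25.355 pc.
M₁ = m₁ − 5 log₁₀ d₁ + 5 = 7.23 − 8.0444 + 5 = 4.1856.
M₂ = 11.67 − 7.0203 + 5 = 9.6497.
L₁/L₂ = 10^(0.4(M₂ − M₁)) = 10^(0.4 × 5.4641) = 10^2.18564 = 153.33.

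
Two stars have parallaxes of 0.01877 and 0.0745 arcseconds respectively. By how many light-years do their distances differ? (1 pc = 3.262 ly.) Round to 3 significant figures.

130 ly

d_A = 1/0.01877″ = 53.277 pc; d_B = 1/0.07450″ = 13.423 pc.
|d_B − d_A| = |13.423 − 53.277| = 39.854 pc = 39.854 × 3.262 ly = 130 ly.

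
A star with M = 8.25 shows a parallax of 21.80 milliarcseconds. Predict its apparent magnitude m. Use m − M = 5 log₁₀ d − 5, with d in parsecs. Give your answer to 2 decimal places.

m = 11.56

d = 1/p = 1/0.02180″ = 45.872 pc.
m − M = 5 log₁₀ d − 5 = 5 log₁₀(45.872) − 5 = 8.3077 − 5 = 3.3077.
m = M + (m − M) = 8.25 + 3.3077 = 11.56.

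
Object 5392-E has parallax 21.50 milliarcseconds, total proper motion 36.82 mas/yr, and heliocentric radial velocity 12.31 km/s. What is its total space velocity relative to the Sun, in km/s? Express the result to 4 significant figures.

d = 1/p = 1/0.02150″ = 46.512 pc.
μ = 36.82 mas/yr = 0.03682 ″/yr.
v_t = 4.740 μ d = 4.740 × 0.03682 × 46.512 = 8.1176 km/s.
v = √(v_r² + v_t²) = √(12.31² + 8.1176²) = √217.432 = 14.746 km/s.

14.75 km/s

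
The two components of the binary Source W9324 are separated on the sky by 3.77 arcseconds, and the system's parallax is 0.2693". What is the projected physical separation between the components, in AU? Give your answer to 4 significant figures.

14.00 AU

d = 1/p = 1/0.2693″ = 3.7133 pc.
At distance d (pc), an angle of θ arcsec spans θ·d AU: s = 3.77 × 3.7133 = 13.999 AU.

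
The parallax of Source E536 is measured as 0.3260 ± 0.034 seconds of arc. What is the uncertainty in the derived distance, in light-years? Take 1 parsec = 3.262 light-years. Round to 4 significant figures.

d = 1/p, so σ_d = σ_p / p².
σ_d = 0.0340 / (0.3260)² = 0.0340 / 0.10628 = 0.31991 pc = 0.31991 × 3.262 ly = 1.0435 ly.

1.044 ly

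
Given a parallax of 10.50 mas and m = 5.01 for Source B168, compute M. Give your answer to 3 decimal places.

d = 1/p = 1/0.01050″ = 95.238 pc.
m − M = 5 log₁₀(95.238) − 5 = 9.8941 − 5 = 4.8941.
M = m − (m − M) = 5.01 − 4.8941 = 0.116.

M = 0.116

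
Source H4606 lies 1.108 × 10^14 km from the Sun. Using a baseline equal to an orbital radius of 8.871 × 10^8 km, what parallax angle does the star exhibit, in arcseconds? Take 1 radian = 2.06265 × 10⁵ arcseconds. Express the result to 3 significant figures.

θ ≈ B/d = (8.871 × 10^8) / (1.108 × 10^14) = 8.0063 × 10^-6 rad.
In arcseconds: 8.0063 × 10^-6 × 206265 = 1.6514″.

1.65 arcsec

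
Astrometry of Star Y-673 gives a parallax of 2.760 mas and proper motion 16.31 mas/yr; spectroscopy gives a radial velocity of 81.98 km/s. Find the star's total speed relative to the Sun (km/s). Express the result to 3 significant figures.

d = 1/p = 1/0.002760″ = 362.32 pc.
μ = 16.31 mas/yr = 0.01631 ″/yr.
v_t = 4.740 μ d = 4.740 × 0.01631 × 362.32 = 28.011 km/s.
v = √(v_r² + v_t²) = √(81.98² + 28.011²) = √7505.34 = 86.633 km/s.

86.6 km/s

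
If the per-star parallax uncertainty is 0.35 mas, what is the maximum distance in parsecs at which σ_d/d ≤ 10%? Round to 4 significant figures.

σ_d/d = σ_p/p, so the condition is σ_p/p ≤ 0.10, i.e. p ≥ σ_p/0.10.
p_min = 0.35/0.10 = 3.5 mas = 0.0035 arcsec.
d_max = 1/p_min = 1/0.0035 = 285.71 pc.

285.7 pc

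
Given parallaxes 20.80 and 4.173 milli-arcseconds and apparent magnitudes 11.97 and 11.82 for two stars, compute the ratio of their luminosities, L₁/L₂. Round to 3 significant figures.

d₁ = 1/p₁ = 1/0.02080″ = 48.077 pc; d₂ = 1/p₂ = 1/0.004173″ = 239.64 pc.
M₁ = m₁ − 5 log₁₀ d₁ + 5 = 11.97 − 8.4097 + 5 = 8.5603.
M₂ = 11.82 − 11.8978 + 5 = 4.9222.
L₁/L₂ = 10^(0.4(M₂ − M₁)) = 10^(0.4 × (-3.6381)) = 10^(-1.45524) = 0.035056.

L₁/L₂ = 0.0351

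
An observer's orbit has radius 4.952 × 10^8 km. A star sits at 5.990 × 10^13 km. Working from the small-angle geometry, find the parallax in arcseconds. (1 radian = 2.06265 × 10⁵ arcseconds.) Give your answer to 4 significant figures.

1.705 arcsec

θ ≈ B/d = (4.952 × 10^8) / (5.990 × 10^13) = 8.2671 × 10^-6 rad.
In arcseconds: 8.2671 × 10^-6 × 206265 = 1.7052″.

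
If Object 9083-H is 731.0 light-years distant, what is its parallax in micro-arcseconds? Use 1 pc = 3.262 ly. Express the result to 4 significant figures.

4462 μas

d = 731.0 ly ÷ 3.262 = 224.1 pc.
p = 1/d = 1/224.1 = 0.0044623 arcsec.
= 0.0044623 × 10⁶ = 4462.3 μas.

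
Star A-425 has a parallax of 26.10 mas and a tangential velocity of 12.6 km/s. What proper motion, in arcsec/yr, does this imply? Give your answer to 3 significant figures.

d = 1/p = 1/0.02610″ = 38.314 pc.
μ = v_t / (4.74 d) = 12.6 / (4.74 × 38.314) = 12.6 / 181.61 = 0.069379 ″/yr.

0.0694 arcsec/yr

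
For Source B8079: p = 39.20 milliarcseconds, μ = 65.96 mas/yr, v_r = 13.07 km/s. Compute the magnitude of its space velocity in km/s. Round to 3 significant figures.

15.3 km/s

d = 1/p = 1/0.03920″ = 25.51 pc.
μ = 65.96 mas/yr = 0.06596 ″/yr.
v_t = 4.740 μ d = 4.740 × 0.06596 × 25.51 = 7.9757 km/s.
v = √(v_r² + v_t²) = √(13.07² + 7.9757²) = √234.437 = 15.311 km/s.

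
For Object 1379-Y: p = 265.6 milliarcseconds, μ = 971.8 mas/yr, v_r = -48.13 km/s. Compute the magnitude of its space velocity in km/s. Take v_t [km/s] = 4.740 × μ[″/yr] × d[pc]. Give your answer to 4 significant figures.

d = 1/p = 1/0.2656″ = 3.7651 pc.
μ = 971.8 mas/yr = 0.9718 ″/yr.
v_t = 4.740 μ d = 4.740 × 0.9718 × 3.7651 = 17.343 km/s.
v = √(v_r² + v_t²) = √((-48.13)² + 17.343²) = √2617.28 = 51.159 km/s.

51.16 km/s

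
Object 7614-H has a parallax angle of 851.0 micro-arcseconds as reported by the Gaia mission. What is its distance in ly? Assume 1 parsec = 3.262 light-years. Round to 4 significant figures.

p = 851.0 micro-arcseconds = 0.0008510 arcsec.
d = 1/p = 1/0.0008510 = 1175.1 pc.
In light-years: 1175.1 × 3.262 = 3833.2 ly.

3833 ly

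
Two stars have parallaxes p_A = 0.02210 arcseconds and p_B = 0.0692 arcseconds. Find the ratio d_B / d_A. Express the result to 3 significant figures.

0.319

Since d = 1/p, d_B/d_A = p_A/p_B.
= 0.02210 / 0.0692 = 0.31936.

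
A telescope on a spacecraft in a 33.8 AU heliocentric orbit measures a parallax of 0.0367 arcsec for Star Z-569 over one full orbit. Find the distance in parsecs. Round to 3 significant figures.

With baseline B (in AU) and parallax p (in arcsec), d = B/p parsecs.
d = 33.8 / 0.0367 = 920.98 pc.

921 pc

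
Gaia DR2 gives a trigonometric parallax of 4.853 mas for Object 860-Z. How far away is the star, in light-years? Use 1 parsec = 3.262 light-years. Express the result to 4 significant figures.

672.2 light years

p = 4.853 mas = 0.004853 arcsec.
d = 1/p = 1/0.004853 = 206.06 pc.
In light-years: 206.06 × 3.262 = 672.17 ly.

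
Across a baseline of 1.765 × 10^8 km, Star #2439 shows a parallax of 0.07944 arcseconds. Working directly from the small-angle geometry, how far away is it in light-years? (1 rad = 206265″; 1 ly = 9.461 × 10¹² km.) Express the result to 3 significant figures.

48.4 ly

θ = 0.07944″ = 0.07944/206265 = 3.8514 × 10^-7 rad.
d = B/θ = (1.765 × 10^8) / (3.8514 × 10^-7) = 4.5827 × 10^14 km = (4.5827 × 10^14) / (9.461 × 10^12) ly = 48.438 ly.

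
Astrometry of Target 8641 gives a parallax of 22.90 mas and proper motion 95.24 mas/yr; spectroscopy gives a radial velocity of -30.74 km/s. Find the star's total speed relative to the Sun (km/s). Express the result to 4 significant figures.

d = 1/p = 1/0.02290″ = 43.668 pc.
μ = 95.24 mas/yr = 0.09524 ″/yr.
v_t = 4.740 μ d = 4.740 × 0.09524 × 43.668 = 19.713 km/s.
v = √(v_r² + v_t²) = √((-30.74)² + 19.713²) = √1333.55 = 36.518 km/s.

36.52 km/s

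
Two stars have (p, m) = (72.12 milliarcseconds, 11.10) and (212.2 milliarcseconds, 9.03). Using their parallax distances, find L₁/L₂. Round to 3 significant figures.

d₁ = 1/p₁ = 1/0.07212″ = 13.866 pc; d₂ = 1/p₂ = 1/0.2122″ = 4.7125 pc.
M₁ = m₁ − 5 log₁₀ d₁ + 5 = 11.10 − 5.7098 + 5 = 10.3902.
M₂ = 9.03 − 3.3663 + 5 = 10.6637.
L₁/L₂ = 10^(0.4(M₂ − M₁)) = 10^(0.4 × 0.2735) = 10^0.10940 = 1.2865.

L₁/L₂ = 1.29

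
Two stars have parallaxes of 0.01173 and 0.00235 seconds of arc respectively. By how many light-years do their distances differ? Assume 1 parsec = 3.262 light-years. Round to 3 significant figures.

d_A = 1/0.01173″ = 85.251 pc; d_B = 1/0.002350″ = 425.53 pc.
|d_B − d_A| = |425.53 − 85.251| = 340.28 pc = 340.28 × 3.262 ly = 1110 ly.

1110 ly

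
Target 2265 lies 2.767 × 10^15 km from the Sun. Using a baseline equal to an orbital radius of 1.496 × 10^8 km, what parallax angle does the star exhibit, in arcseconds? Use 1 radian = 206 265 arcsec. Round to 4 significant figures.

0.01115 arcsec

θ ≈ B/d = (1.496 × 10^8) / (2.767 × 10^15) = 5.4066 × 10^-8 rad.
In arcseconds: 5.4066 × 10^-8 × 206265 = 0.011152″.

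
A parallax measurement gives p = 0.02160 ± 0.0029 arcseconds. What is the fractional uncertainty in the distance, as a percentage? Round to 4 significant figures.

13.43%

For d = 1/p, |σ_d/d| = |σ_p/p|.
σ_p/p = 0.0029 / 0.02160 = 0.13426 = 13.426%.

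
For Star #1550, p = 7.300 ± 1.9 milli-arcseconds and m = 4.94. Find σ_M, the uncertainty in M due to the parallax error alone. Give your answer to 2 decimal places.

σ_M = 0.57 mag

M = m − 5 log₁₀ d + 5 = m + 5 log₁₀ p + 5, so ∂M/∂p = 5/(p ln 10).
σ_M = (5/ln 10) · (σ_p/p) = 2.1715 × 1.9/7.300 = 2.1715 × 0.26027 = 0.56518.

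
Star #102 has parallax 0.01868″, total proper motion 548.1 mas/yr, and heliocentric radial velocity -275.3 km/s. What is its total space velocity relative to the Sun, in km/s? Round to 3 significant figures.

308 km/s

d = 1/p = 1/0.01868″ = 53.533 pc.
μ = 548.1 mas/yr = 0.5481 ″/yr.
v_t = 4.740 μ d = 4.740 × 0.5481 × 53.533 = 139.08 km/s.
v = √(v_r² + v_t²) = √((-275.3)² + 139.08²) = √95133.3 = 308.44 km/s.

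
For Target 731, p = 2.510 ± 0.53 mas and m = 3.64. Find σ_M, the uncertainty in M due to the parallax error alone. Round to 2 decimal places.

M = m − 5 log₁₀ d + 5 = m + 5 log₁₀ p + 5, so ∂M/∂p = 5/(p ln 10).
σ_M = (5/ln 10) · (σ_p/p) = 2.1715 × 0.53/2.510 = 2.1715 × 0.21116 = 0.45853.

σ_M = 0.46 mag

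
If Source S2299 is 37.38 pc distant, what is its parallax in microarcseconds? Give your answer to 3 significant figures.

26800 μas

p = 1/d = 1/37.38 = 0.026752 arcsec.
= 0.026752 × 10⁶ = 26752 μas.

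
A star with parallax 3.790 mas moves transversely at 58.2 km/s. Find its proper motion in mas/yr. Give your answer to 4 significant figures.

d = 1/p = 1/0.003790″ = 263.85 pc.
μ = v_t / (4.74 d) = 58.2 / (4.74 × 263.85) = 58.2 / 1250.6 = 0.046538 ″/yr = 46.538 mas/yr.

46.54 mas/yr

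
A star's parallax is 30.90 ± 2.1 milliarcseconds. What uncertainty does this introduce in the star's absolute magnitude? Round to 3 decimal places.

σ_M = 0.148 mag

M = m − 5 log₁₀ d + 5 = m + 5 log₁₀ p + 5, so ∂M/∂p = 5/(p ln 10).
σ_M = (5/ln 10) · (σ_p/p) = 2.1715 × 2.1/30.90 = 2.1715 × 0.067961 = 0.14758.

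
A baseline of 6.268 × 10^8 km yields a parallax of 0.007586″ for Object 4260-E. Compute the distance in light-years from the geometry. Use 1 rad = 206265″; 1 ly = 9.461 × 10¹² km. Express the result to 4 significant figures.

1801 ly

θ = 0.007586″ = 0.007586/206265 = 3.6778 × 10^-8 rad.
d = B/θ = (6.268 × 10^8) / (3.6778 × 10^-8) = 1.7043 × 10^16 km = (1.7043 × 10^16) / (9.461 × 10^12) ly = 1801.4 ly.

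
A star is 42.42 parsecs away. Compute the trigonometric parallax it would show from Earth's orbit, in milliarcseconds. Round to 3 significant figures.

23.6 mas

p = 1/d = 1/42.42 = 0.023574 arcsec.
= 0.023574 × 1000 = 23.574 mas.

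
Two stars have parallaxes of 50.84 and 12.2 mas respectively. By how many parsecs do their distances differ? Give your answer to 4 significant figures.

62.30 pc

d_A = 1/0.05084″ = 19.67 pc; d_B = 1/0.01220″ = 81.967 pc.
|d_B − d_A| = |81.967 − 19.67| = 62.297 pc.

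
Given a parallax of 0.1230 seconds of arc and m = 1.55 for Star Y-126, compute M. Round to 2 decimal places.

d = 1/p = 1/0.1230″ = 8.1301 pc.
m − M = 5 log₁₀(8.1301) − 5 = 4.5505 − 5 = -0.4495.
M = m − (m − M) = 1.55 − (-0.4495) = 2.00.

M = 2.00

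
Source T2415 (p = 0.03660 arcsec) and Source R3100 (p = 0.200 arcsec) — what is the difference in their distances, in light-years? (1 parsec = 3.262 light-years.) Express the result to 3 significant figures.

d_A = 1/0.03660″ = 27.322 pc; d_B = 1/0.2000″ = 5 pc.
|d_B − d_A| = |5 − 27.322| = 22.322 pc = 22.322 × 3.262 ly = 72.814 ly.

72.8 ly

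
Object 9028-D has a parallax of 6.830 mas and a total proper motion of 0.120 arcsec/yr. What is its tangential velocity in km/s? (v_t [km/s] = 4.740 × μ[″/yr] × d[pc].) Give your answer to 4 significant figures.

d = 1/p = 1/0.006830″ = 146.41 pc.
v_t = 4.74 × μ × d = 4.74 × 0.120 × 146.41 = 83.278 km/s.

83.28 km/s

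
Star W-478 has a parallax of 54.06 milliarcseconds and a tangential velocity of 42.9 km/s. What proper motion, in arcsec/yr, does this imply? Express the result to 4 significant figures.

0.4893 arcsec/yr

d = 1/p = 1/0.05406″ = 18.498 pc.
μ = v_t / (4.74 d) = 42.9 / (4.74 × 18.498) = 42.9 / 87.681 = 0.48927 ″/yr.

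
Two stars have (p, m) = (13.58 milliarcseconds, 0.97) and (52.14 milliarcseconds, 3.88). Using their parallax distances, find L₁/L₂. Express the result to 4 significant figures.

L₁/L₂ = 215.1

d₁ = 1/p₁ = 1/0.01358″ = 73.638 pc; d₂ = 1/p₂ = 1/0.05214″ = 19.179 pc.
M₁ = m₁ − 5 log₁₀ d₁ + 5 = 0.97 − 9.3355 + 5 = -3.3655.
M₂ = 3.88 − 6.4141 + 5 = 2.4659.
L₁/L₂ = 10^(0.4(M₂ − M₁)) = 10^(0.4 × 5.8314) = 10^2.33256 = 215.06.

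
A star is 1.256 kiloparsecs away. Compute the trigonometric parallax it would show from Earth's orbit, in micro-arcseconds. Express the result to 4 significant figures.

d = 1.256 kpc = 1256 pc.
p = 1/d = 1/1256 = 0.00079618 arcsec.
= 0.00079618 × 10⁶ = 796.18 μas.

796.2 μas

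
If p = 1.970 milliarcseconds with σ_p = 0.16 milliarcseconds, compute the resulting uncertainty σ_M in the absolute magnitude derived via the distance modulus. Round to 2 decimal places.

σ_M = 0.18 mag

M = m − 5 log₁₀ d + 5 = m + 5 log₁₀ p + 5, so ∂M/∂p = 5/(p ln 10).
σ_M = (5/ln 10) · (σ_p/p) = 2.1715 × 0.16/1.970 = 2.1715 × 0.081218 = 0.17636.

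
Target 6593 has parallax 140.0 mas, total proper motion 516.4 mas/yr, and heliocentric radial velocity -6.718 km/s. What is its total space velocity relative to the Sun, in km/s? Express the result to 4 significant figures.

d = 1/p = 1/0.1400″ = 7.1429 pc.
μ = 516.4 mas/yr = 0.5164 ″/yr.
v_t = 4.740 μ d = 4.740 × 0.5164 × 7.1429 = 17.484 km/s.
v = √(v_r² + v_t²) = √((-6.718)² + 17.484²) = √350.822 = 18.73 km/s.

18.73 km/s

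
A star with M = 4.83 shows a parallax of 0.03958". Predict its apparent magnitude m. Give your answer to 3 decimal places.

m = 6.843

d = 1/p = 1/0.03958″ = 25.265 pc.
m − M = 5 log₁₀ d − 5 = 5 log₁₀(25.265) − 5 = 7.0126 − 5 = 2.0126.
m = M + (m − M) = 4.83 + 2.0126 = 6.843.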